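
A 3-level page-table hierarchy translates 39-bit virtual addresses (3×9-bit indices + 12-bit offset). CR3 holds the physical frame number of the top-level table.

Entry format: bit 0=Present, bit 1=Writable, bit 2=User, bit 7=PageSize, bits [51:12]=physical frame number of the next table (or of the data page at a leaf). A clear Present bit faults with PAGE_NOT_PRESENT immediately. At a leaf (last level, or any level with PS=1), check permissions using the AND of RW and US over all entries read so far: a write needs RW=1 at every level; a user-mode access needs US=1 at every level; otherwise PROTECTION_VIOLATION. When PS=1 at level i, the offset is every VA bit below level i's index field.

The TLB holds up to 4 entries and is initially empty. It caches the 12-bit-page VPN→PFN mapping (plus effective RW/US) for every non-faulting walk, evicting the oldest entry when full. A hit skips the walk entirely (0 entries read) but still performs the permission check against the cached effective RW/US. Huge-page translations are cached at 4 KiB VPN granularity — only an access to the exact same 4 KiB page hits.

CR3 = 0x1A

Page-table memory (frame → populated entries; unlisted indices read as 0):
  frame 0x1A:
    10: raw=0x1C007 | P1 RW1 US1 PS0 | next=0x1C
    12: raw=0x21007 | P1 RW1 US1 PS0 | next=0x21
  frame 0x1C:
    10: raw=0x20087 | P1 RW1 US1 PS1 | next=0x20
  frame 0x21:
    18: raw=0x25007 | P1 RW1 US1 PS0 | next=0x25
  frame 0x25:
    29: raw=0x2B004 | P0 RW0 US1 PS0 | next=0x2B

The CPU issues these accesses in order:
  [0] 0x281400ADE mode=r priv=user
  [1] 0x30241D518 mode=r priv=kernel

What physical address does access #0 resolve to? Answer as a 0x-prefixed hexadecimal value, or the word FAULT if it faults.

Walk each access:
#0 VA=0x281400ADE (r,user):
  L0: frame=0x1A idx=10 entry=0x1C007 [P=1 RW=1 US=1 PS=0]
  L1: frame=0x1C idx=10 entry=0x20087 [P=1 RW=1 US=1 PS=1]
  ✓ 0x20ADE (huge @L1)  — 2 lookups
#1 VA=0x30241D518 (r,kernel):
  L0: frame=0x1A idx=12 entry=0x21007 [P=1 RW=1 US=1 PS=0]
  L1: frame=0x21 idx=18 entry=0x25007 [P=1 RW=1 US=1 PS=0]
  L2: frame=0x25 idx=29 entry=0x2B004 [P=0 RW=0 US=1 PS=0]
  → PAGE_NOT_PRESENT  (3 entries read)

Access #0 PA: 0x20ADE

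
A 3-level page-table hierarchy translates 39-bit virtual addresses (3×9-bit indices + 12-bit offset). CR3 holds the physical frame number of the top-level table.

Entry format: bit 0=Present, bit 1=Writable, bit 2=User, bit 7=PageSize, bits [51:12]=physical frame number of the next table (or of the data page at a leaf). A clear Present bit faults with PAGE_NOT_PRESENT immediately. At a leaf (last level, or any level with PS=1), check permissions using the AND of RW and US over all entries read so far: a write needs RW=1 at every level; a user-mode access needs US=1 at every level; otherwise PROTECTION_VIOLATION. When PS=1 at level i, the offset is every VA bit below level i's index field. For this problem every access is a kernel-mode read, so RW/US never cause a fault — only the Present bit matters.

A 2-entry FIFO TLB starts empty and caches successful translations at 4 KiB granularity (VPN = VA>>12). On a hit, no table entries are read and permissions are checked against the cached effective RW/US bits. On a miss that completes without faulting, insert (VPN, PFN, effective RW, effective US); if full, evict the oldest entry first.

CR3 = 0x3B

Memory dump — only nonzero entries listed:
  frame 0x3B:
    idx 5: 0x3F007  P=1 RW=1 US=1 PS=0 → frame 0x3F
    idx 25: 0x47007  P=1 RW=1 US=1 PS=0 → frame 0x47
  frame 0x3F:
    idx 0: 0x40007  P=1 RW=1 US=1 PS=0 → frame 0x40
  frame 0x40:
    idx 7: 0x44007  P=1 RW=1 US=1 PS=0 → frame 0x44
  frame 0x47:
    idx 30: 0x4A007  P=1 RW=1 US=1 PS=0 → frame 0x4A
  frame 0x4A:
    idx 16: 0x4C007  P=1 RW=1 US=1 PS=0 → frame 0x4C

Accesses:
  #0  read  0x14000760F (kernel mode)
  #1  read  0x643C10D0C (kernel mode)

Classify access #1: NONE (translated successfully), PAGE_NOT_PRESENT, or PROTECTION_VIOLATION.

Walk each access:
#0 VA=0x14000760F (r,kernel):
  lvl0: tbl 0x3B, slot 5 ⇒ 0x3F007 (P1/RW1/US1/PS0)
  lvl1: tbl 0x3F, slot 0 ⇒ 0x40007 (P1/RW1/US1/PS0)
  lvl2: tbl 0x40, slot 7 ⇒ 0x44007 (P1/RW1/US1/PS0)
  ✓ 0x4460F  — 3 lookups
#1 VA=0x643C10D0C (r,kernel):
  lvl0: tbl 0x3B, slot 25 ⇒ 0x47007 (P1/RW1/US1/PS0)
  lvl1: tbl 0x47, slot 30 ⇒ 0x4A007 (P1/RW1/US1/PS0)
  lvl2: tbl 0x4A, slot 16 ⇒ 0x4C007 (P1/RW1/US1/PS0)
  ✓ 0x4CD0C  — 3 lookups

Access #1 fault: NONE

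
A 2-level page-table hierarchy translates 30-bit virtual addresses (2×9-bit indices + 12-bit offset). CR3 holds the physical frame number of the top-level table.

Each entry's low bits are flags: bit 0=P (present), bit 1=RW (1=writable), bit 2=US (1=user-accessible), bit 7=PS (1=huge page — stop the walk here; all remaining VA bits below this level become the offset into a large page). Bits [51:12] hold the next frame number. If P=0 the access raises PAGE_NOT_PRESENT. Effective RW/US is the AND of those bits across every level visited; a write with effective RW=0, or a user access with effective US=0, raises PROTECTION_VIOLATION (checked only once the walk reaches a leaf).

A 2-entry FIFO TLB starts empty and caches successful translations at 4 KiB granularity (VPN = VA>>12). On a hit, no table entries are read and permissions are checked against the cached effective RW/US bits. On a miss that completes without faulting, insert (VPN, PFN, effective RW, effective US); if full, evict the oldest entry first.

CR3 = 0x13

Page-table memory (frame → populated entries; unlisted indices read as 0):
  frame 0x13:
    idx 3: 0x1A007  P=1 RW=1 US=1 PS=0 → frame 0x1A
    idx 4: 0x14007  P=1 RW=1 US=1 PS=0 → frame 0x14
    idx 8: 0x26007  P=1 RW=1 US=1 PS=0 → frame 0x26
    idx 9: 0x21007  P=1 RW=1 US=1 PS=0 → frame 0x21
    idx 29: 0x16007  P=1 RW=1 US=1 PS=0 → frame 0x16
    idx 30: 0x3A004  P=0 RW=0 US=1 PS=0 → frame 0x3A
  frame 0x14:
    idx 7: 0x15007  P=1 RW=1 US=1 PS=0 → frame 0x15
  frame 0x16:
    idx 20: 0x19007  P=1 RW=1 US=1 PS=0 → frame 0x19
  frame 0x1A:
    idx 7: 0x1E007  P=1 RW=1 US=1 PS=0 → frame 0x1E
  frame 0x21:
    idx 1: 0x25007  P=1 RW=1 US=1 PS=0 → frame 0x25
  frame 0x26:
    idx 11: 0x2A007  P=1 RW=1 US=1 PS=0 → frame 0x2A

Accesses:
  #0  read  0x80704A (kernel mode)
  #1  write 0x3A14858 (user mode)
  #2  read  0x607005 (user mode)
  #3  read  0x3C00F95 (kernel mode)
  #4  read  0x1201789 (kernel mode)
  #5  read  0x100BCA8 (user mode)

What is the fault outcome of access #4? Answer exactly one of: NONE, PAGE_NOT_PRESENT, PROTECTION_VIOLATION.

Trace:
#0 VA=0x80704A (r,kernel):
  L0 @0x13[4] → 0x14007  P=1,RW=1,US=1,PS=0
  L1 @0x14[7] → 0x15007  P=1,RW=1,US=1,PS=0
  ⇒ phys 0x1504A  [2 reads]
#1 VA=0x3A14858 (w,user):
  L0 @0x13[29] → 0x16007  P=1,RW=1,US=1,PS=0
  L1 @0x16[20] → 0x19007  P=1,RW=1,US=1,PS=0
  ⇒ phys 0x19858  [2 reads]
#2 VA=0x607005 (r,user):
  L0 @0x13[3] → 0x1A007  P=1,RW=1,US=1,PS=0
  L1 @0x1A[7] → 0x1E007  P=1,RW=1,US=1,PS=0
  ⇒ phys 0x1E005  [2 reads]
#3 VA=0x3C00F95 (r,kernel):
  L0 @0x13[30] → 0x3A004  P=0,RW=0,US=1,PS=0
  ✗ PAGE_NOT_PRESENT  [1 reads]
#4 VA=0x1201789 (r,kernel):
  L0 @0x13[9] → 0x21007  P=1,RW=1,US=1,PS=0
  L1 @0x21[1] → 0x25007  P=1,RW=1,US=1,PS=0
  ⇒ phys 0x25789  [2 reads]
#5 VA=0x100BCA8 (r,user):
  L0 @0x13[8] → 0x26007  P=1,RW=1,US=1,PS=0
  L1 @0x26[11] → 0x2A007  P=1,RW=1,US=1,PS=0
  ⇒ phys 0x2ACA8  [2 reads]

Access #4 fault: NONE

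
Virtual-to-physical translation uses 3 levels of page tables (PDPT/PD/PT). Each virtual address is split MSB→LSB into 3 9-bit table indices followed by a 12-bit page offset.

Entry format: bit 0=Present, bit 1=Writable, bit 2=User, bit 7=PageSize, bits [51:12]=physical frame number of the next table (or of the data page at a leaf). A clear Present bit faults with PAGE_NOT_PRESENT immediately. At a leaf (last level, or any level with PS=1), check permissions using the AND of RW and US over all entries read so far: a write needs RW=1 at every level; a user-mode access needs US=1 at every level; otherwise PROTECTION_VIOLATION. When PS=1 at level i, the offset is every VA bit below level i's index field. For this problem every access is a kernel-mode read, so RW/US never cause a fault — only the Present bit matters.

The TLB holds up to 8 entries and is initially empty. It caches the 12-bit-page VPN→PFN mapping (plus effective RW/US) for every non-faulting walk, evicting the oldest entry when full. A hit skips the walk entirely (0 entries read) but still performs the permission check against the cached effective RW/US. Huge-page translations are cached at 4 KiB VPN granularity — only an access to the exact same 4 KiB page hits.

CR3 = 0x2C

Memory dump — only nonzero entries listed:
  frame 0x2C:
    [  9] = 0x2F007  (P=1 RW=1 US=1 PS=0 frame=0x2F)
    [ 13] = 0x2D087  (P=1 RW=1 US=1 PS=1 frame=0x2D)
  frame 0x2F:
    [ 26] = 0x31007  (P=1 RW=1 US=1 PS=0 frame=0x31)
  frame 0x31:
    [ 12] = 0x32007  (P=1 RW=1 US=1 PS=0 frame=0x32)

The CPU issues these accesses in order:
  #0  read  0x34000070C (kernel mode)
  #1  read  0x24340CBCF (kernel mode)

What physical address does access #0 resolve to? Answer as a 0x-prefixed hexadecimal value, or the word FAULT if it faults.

Trace:
#0 VA=0x34000070C (r,kernel):
  lvl0: tbl 0x2C, slot 13 ⇒ 0x2D087 (P1/RW1/US1/PS1)
  ⇒ phys 0x2D70C (huge @L0)  [1 reads]
#1 VA=0x24340CBCF (r,kernel):
  lvl0: tbl 0x2C, slot 9 ⇒ 0x2F007 (P1/RW1/US1/PS0)
  lvl1: tbl 0x2F, slot 26 ⇒ 0x31007 (P1/RW1/US1/PS0)
  lvl2: tbl 0x31, slot 12 ⇒ 0x32007 (P1/RW1/US1/PS0)
  ⇒ phys 0x32BCF  [3 reads]

Access #0 PA: 0x2D70C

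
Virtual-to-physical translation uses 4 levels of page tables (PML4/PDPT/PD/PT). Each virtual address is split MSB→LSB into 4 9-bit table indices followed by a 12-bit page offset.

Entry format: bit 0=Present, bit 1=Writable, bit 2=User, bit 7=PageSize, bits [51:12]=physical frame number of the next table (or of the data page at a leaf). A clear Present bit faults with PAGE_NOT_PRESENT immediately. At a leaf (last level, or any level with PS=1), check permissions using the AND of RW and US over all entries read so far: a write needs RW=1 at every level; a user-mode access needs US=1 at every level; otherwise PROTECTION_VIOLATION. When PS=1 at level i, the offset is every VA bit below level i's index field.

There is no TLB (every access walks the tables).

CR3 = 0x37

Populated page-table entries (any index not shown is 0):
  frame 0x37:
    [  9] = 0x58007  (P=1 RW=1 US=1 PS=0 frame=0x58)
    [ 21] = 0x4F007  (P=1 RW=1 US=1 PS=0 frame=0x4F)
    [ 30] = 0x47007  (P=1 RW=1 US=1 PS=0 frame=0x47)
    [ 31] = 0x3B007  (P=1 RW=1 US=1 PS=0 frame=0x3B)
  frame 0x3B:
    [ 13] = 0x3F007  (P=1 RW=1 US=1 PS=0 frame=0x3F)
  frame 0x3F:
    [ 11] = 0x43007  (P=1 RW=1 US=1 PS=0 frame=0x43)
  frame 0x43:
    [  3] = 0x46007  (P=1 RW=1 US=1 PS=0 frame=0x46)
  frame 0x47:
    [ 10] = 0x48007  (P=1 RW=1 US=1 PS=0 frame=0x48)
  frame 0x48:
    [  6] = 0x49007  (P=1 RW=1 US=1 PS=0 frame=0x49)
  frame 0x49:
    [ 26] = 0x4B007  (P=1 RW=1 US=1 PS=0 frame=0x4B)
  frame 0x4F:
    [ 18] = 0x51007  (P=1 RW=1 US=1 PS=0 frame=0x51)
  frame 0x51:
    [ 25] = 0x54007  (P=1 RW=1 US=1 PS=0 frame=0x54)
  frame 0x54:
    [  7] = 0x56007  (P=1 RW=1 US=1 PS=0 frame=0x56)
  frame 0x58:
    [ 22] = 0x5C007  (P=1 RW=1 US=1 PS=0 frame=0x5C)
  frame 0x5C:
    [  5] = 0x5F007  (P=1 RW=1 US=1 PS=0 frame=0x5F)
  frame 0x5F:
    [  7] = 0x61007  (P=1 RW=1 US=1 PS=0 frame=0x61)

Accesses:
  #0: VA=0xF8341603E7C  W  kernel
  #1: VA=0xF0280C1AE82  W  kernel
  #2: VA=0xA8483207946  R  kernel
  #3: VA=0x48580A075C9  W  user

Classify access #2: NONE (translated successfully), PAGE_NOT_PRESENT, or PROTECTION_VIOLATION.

Trace:
#0 VA=0xF8341603E7C (w,kernel):
  [0] read 0x37 idx=31: raw=0x3B007 flags P=1 W=1 U=1 S=0
  [1] read 0x3B idx=13: raw=0x3F007 flags P=1 W=1 U=1 S=0
  [2] read 0x3F idx=11: raw=0x43007 flags P=1 W=1 U=1 S=0
  [3] read 0x43 idx=3: raw=0x46007 flags P=1 W=1 U=1 S=0
  ⇒ phys 0x46E7C  [4 reads]
#1 VA=0xF0280C1AE82 (w,kernel):
  [0] read 0x37 idx=30: raw=0x47007 flags P=1 W=1 U=1 S=0
  [1] read 0x47 idx=10: raw=0x48007 flags P=1 W=1 U=1 S=0
  [2] read 0x48 idx=6: raw=0x49007 flags P=1 W=1 U=1 S=0
  [3] read 0x49 idx=26: raw=0x4B007 flags P=1 W=1 U=1 S=0
  ⇒ phys 0x4BE82  [4 reads]
#2 VA=0xA8483207946 (r,kernel):
  [0] read 0x37 idx=21: raw=0x4F007 flags P=1 W=1 U=1 S=0
  [1] read 0x4F idx=18: raw=0x51007 flags P=1 W=1 U=1 S=0
  [2] read 0x51 idx=25: raw=0x54007 flags P=1 W=1 U=1 S=0
  [3] read 0x54 idx=7: raw=0x56007 flags P=1 W=1 U=1 S=0
  ⇒ phys 0x56946  [4 reads]
#3 VA=0x48580A075C9 (w,user):
  [0] read 0x37 idx=9: raw=0x58007 flags P=1 W=1 U=1 S=0
  [1] read 0x58 idx=22: raw=0x5C007 flags P=1 W=1 U=1 S=0
  [2] read 0x5C idx=5: raw=0x5F007 flags P=1 W=1 U=1 S=0
  [3] read 0x5F idx=7: raw=0x61007 flags P=1 W=1 U=1 S=0
  ⇒ phys 0x615C9  [4 reads]

Access #2 fault: NONE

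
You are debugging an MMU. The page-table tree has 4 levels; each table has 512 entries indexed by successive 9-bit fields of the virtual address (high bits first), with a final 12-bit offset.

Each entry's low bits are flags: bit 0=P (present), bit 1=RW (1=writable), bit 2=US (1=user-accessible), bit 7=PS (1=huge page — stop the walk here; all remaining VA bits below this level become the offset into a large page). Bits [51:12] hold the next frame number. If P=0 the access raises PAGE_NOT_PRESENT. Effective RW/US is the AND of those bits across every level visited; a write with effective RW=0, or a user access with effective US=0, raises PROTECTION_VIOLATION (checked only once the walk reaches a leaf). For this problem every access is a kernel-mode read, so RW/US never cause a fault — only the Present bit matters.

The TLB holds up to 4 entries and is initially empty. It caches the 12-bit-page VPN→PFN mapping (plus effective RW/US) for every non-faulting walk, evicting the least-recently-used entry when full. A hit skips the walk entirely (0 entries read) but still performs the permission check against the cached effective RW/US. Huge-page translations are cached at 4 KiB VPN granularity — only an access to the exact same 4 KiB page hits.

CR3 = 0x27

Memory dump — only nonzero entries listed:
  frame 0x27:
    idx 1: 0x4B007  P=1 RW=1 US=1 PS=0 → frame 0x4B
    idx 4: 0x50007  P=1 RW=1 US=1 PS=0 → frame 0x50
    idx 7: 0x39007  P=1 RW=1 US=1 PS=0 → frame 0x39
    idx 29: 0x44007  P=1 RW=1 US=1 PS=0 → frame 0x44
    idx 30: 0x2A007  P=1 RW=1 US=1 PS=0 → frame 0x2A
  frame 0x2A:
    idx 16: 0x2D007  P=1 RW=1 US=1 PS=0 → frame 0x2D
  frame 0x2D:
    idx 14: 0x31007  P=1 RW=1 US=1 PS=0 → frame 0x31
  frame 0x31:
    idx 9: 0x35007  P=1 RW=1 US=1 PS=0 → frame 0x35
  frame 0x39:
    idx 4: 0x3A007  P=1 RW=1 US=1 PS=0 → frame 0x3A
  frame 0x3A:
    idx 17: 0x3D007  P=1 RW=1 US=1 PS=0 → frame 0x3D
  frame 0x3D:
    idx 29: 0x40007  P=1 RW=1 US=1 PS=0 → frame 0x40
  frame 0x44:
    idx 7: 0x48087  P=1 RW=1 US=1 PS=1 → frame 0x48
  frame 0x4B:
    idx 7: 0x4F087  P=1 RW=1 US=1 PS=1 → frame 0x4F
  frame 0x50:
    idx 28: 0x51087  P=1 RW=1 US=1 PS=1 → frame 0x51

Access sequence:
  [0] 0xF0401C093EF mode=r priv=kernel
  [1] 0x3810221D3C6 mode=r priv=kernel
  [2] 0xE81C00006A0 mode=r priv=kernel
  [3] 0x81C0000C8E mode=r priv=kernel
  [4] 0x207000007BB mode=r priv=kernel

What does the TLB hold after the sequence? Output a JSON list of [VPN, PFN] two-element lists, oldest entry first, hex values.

Per-access translation:
#0 VA=0xF0401C093EF (r,kernel):
  L0: frame=0x27 idx=30 entry=0x2A007 [P=1 RW=1 US=1 PS=0]
  L1: frame=0x2A idx=16 entry=0x2D007 [P=1 RW=1 US=1 PS=0]
  L2: frame=0x2D idx=14 entry=0x31007 [P=1 RW=1 US=1 PS=0]
  L3: frame=0x31 idx=9 entry=0x35007 [P=1 RW=1 US=1 PS=0]
  ⇒ phys 0x353EF  [4 reads]
#1 VA=0x3810221D3C6 (r,kernel):
  L0: frame=0x27 idx=7 entry=0x39007 [P=1 RW=1 US=1 PS=0]
  L1: frame=0x39 idx=4 entry=0x3A007 [P=1 RW=1 US=1 PS=0]
  L2: frame=0x3A idx=17 entry=0x3D007 [P=1 RW=1 US=1 PS=0]
  L3: frame=0x3D idx=29 entry=0x40007 [P=1 RW=1 US=1 PS=0]
  ⇒ phys 0x403C6  [4 reads]
#2 VA=0xE81C00006A0 (r,kernel):
  L0: frame=0x27 idx=29 entry=0x44007 [P=1 RW=1 US=1 PS=0]
  L1: frame=0x44 idx=7 entry=0x48087 [P=1 RW=1 US=1 PS=1]
  ⇒ phys 0x486A0 (huge @L1)  [2 reads]
#3 VA=0x81C0000C8E (r,kernel):
  L0: frame=0x27 idx=1 entry=0x4B007 [P=1 RW=1 US=1 PS=0]
  L1: frame=0x4B idx=7 entry=0x4F087 [P=1 RW=1 US=1 PS=1]
  ⇒ phys 0x4FC8E (huge @L1)  [2 reads]
#4 VA=0x207000007BB (r,kernel):
  L0: frame=0x27 idx=4 entry=0x50007 [P=1 RW=1 US=1 PS=0]
  L1: frame=0x50 idx=28 entry=0x51087 [P=1 RW=1 US=1 PS=1]
  ⇒ phys 0x517BB (huge @L1)  [2 reads]

TLB: [["0x3810221D", "0x40"], ["0xE81C0000", "0x48"], ["0x81C0000", "0x4F"], ["0x20700000", "0x51"]]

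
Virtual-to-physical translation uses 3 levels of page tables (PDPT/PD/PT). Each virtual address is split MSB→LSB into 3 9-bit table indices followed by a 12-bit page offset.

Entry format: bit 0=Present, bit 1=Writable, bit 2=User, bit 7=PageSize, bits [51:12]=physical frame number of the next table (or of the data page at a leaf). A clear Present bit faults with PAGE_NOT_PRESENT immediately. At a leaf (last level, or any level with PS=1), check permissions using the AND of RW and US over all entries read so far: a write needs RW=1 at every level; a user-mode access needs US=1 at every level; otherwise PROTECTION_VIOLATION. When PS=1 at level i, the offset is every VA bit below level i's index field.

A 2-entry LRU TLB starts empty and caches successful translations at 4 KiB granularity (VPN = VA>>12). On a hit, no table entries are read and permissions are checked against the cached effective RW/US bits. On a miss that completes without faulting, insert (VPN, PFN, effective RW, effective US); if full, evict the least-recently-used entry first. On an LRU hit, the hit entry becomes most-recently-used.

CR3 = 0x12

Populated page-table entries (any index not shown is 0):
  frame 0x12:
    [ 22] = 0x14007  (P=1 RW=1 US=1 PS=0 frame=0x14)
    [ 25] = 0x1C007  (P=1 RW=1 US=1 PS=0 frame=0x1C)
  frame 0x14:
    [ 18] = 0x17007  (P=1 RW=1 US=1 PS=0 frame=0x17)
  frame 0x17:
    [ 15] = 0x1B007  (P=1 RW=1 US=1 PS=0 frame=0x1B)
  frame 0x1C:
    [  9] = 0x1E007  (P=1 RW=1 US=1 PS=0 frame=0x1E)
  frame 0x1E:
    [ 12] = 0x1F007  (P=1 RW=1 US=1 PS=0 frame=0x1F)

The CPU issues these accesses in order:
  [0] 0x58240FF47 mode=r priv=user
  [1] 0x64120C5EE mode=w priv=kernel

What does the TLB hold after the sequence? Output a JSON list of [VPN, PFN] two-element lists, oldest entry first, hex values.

Per-access translation:
#0 VA=0x58240FF47 (r,user):
  lvl0: tbl 0x12, slot 22 ⇒ 0x14007 (P1/RW1/US1/PS0)
  lvl1: tbl 0x14, slot 18 ⇒ 0x17007 (P1/RW1/US1/PS0)
  lvl2: tbl 0x17, slot 15 ⇒ 0x1B007 (P1/RW1/US1/PS0)
  ⇒ phys 0x1BF47  [3 reads]
#1 VA=0x64120C5EE (w,kernel):
  lvl0: tbl 0x12, slot 25 ⇒ 0x1C007 (P1/RW1/US1/PS0)
  lvl1: tbl 0x1C, slot 9 ⇒ 0x1E007 (P1/RW1/US1/PS0)
  lvl2: tbl 0x1E, slot 12 ⇒ 0x1F007 (P1/RW1/US1/PS0)
  ⇒ phys 0x1F5EE  [3 reads]

TLB: [["0x58240F", "0x1B"], ["0x64120C", "0x1F"]]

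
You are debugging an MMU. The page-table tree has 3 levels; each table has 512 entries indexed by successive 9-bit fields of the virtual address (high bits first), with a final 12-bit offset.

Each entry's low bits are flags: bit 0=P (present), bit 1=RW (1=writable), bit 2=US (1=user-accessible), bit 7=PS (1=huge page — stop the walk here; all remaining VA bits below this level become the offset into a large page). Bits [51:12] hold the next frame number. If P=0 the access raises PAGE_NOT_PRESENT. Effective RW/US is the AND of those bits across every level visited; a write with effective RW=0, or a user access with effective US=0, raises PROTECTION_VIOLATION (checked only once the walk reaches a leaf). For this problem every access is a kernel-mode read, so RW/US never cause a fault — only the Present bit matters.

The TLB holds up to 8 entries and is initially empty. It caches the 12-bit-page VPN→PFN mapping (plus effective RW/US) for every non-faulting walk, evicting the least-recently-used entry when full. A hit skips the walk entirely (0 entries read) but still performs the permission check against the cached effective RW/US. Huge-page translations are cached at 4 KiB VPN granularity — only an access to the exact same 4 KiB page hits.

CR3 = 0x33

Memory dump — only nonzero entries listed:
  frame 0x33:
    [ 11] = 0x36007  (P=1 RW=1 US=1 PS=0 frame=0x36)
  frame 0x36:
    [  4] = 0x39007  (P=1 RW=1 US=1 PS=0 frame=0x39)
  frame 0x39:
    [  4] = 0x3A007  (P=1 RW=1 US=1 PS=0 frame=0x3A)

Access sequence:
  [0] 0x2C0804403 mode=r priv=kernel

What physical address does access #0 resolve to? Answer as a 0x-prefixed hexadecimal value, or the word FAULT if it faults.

Per-access translation:
#0 VA=0x2C0804403 (r,kernel):
  lvl0: tbl 0x33, slot 11 ⇒ 0x36007 (P1/RW1/US1/PS0)
  lvl1: tbl 0x36, slot 4 ⇒ 0x39007 (P1/RW1/US1/PS0)
  lvl2: tbl 0x39, slot 4 ⇒ 0x3A007 (P1/RW1/US1/PS0)
  → PA=0x3A403  (3 entries read)

Access #0 PA: 0x3A403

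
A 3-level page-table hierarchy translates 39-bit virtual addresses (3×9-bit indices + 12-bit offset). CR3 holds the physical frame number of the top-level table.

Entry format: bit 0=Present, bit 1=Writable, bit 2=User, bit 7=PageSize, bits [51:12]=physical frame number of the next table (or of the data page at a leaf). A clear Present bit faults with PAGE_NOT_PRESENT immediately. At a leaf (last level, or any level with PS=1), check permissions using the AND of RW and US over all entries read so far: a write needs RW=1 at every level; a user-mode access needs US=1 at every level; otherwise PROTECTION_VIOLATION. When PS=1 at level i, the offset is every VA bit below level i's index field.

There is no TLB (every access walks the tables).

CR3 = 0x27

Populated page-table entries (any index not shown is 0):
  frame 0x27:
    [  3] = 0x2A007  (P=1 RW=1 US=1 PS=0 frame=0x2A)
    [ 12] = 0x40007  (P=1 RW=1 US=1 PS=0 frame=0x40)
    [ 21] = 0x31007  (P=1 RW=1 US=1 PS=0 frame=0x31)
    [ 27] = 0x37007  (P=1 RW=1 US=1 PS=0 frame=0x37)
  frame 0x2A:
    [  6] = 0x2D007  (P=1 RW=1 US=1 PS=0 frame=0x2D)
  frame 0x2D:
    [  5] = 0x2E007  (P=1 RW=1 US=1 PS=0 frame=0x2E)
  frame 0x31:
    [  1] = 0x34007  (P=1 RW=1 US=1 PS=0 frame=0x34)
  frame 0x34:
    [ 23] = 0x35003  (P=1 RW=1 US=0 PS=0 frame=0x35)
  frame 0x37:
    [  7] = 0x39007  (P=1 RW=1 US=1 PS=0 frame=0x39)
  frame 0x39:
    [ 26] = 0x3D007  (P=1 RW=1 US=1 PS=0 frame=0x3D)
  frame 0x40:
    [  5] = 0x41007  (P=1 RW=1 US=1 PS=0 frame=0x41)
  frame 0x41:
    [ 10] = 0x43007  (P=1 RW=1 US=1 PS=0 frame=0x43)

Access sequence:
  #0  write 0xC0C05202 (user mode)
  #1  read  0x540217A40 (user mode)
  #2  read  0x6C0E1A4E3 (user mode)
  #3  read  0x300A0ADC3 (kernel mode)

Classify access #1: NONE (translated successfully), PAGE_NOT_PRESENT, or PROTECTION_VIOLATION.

Walk each access:
#0 VA=0xC0C05202 (w,user):
  L0: frame=0x27 idx=3 entry=0x2A007 [P=1 RW=1 US=1 PS=0]
  L1: frame=0x2A idx=6 entry=0x2D007 [P=1 RW=1 US=1 PS=0]
  L2: frame=0x2D idx=5 entry=0x2E007 [P=1 RW=1 US=1 PS=0]
  ⇒ phys 0x2E202  [3 reads]
#1 VA=0x540217A40 (r,user):
  L0: frame=0x27 idx=21 entry=0x31007 [P=1 RW=1 US=1 PS=0]
  L1: frame=0x31 idx=1 entry=0x34007 [P=1 RW=1 US=1 PS=0]
  L2: frame=0x34 idx=23 entry=0x35003 [P=1 RW=1 US=0 PS=0]
  ⇒ fault: PROTECTION_VIOLATION  — 3 lookups
#2 VA=0x6C0E1A4E3 (r,user):
  L0: frame=0x27 idx=27 entry=0x37007 [P=1 RW=1 US=1 PS=0]
  L1: frame=0x37 idx=7 entry=0x39007 [P=1 RW=1 US=1 PS=0]
  L2: frame=0x39 idx=26 entry=0x3D007 [P=1 RW=1 US=1 PS=0]
  ⇒ phys 0x3D4E3  [3 reads]
#3 VA=0x300A0ADC3 (r,kernel):
  L0: frame=0x27 idx=12 entry=0x40007 [P=1 RW=1 US=1 PS=0]
  L1: frame=0x40 idx=5 entry=0x41007 [P=1 RW=1 US=1 PS=0]
  L2: frame=0x41 idx=10 entry=0x43007 [P=1 RW=1 US=1 PS=0]
  ⇒ phys 0x43DC3  [3 reads]

Access #1 fault: PROTECTION_VIOLATION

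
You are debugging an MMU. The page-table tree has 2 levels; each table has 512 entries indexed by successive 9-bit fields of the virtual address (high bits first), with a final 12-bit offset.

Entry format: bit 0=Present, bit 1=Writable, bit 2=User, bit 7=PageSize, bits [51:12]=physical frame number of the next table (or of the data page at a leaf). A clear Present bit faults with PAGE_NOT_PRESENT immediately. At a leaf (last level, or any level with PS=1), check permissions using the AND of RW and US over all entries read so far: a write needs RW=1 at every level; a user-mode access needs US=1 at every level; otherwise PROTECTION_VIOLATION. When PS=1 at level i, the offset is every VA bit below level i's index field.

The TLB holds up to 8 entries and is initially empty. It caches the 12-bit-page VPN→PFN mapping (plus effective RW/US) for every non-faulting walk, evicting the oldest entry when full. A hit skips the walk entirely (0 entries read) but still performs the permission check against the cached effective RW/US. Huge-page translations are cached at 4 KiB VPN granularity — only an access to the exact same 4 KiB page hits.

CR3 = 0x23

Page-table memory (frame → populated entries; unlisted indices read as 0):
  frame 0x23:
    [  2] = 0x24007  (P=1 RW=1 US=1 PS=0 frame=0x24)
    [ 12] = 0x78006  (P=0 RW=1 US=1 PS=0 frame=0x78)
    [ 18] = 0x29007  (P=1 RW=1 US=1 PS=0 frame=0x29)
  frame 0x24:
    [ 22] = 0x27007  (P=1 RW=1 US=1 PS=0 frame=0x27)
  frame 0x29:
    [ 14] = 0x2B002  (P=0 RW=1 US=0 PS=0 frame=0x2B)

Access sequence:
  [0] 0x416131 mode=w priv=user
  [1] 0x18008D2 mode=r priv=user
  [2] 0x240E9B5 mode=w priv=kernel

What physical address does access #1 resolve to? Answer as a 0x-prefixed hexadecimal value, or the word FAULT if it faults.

Trace:
#0 VA=0x416131 (w,user):
  lvl0: tbl 0x23, slot 2 ⇒ 0x24007 (P1/RW1/US1/PS0)
  lvl1: tbl 0x24, slot 22 ⇒ 0x27007 (P1/RW1/US1/PS0)
  ⇒ phys 0x27131  [2 reads]
#1 VA=0x18008D2 (r,user):
  lvl0: tbl 0x23, slot 12 ⇒ 0x78006 (P0/RW1/US1/PS0)
  ⇒ fault: PAGE_NOT_PRESENT  — 1 lookups
#2 VA=0x240E9B5 (w,kernel):
  lvl0: tbl 0x23, slot 18 ⇒ 0x29007 (P1/RW1/US1/PS0)
  lvl1: tbl 0x29, slot 14 ⇒ 0x2B002 (P0/RW1/US0/PS0)
  ⇒ fault: PAGE_NOT_PRESENT  — 2 lookups

Access #1 PA: FAULT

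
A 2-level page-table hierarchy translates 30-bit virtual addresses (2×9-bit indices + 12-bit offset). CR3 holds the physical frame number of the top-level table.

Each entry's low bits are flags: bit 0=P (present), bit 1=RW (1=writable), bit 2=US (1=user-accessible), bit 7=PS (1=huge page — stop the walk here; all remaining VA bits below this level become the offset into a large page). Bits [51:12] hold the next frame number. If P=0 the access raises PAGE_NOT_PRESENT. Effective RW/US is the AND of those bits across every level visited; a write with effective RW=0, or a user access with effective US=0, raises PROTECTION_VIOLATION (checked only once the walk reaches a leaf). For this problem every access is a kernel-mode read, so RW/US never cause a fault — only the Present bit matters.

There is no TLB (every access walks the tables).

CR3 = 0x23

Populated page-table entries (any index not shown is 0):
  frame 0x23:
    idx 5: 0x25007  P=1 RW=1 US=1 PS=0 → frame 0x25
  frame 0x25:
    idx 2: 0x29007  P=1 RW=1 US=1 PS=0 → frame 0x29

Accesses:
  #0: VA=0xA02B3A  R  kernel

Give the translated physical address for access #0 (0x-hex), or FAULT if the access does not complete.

Walk each access:
#0 VA=0xA02B3A (r,kernel):
  L0 @0x23[5] → 0x25007  P=1,RW=1,US=1,PS=0
  L1 @0x25[2] → 0x29007  P=1,RW=1,US=1,PS=0
  → PA=0x29B3A  (2 entries read)

Access #0 PA: 0x29B3A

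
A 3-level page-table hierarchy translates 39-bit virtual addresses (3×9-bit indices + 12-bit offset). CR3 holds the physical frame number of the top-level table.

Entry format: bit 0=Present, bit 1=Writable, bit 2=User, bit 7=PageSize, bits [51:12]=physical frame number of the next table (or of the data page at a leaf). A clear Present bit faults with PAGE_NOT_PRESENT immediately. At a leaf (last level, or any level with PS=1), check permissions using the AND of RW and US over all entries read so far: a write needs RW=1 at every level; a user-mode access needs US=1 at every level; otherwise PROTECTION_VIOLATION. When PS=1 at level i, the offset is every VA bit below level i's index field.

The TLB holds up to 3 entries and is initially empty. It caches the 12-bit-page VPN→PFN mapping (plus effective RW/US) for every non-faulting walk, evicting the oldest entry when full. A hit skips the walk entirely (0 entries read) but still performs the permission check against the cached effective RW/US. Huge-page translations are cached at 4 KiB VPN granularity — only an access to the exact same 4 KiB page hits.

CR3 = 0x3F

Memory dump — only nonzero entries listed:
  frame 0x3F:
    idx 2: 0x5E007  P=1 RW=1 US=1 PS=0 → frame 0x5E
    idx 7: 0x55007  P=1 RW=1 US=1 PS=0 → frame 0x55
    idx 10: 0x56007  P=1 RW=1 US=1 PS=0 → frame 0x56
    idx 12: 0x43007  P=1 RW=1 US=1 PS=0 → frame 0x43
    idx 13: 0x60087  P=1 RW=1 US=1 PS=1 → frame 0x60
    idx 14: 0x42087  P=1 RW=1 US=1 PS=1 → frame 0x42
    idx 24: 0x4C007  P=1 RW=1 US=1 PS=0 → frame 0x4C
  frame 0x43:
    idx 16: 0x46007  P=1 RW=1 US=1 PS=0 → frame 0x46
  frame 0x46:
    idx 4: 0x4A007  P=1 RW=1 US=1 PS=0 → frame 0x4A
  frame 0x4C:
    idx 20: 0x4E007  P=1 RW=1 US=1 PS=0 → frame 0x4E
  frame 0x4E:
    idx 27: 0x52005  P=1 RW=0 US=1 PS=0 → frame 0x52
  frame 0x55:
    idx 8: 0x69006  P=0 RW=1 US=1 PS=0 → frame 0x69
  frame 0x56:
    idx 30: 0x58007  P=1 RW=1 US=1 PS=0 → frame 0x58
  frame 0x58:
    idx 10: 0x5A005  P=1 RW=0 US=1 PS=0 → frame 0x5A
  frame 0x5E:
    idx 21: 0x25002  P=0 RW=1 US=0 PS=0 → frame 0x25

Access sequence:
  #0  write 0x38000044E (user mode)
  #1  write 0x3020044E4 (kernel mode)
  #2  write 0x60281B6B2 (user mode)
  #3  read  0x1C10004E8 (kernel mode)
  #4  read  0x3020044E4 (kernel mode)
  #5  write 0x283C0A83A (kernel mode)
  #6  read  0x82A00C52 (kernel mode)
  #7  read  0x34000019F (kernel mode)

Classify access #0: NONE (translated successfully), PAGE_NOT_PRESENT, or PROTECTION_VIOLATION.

Trace:
#0 VA=0x38000044E (w,user):
  lvl0: tbl 0x3F, slot 14 ⇒ 0x42087 (P1/RW1/US1/PS1)
  ⇒ phys 0x4244E (huge @L0)  [1 reads]
#1 VA=0x3020044E4 (w,kernel):
  lvl0: tbl 0x3F, slot 12 ⇒ 0x43007 (P1/RW1/US1/PS0)
  lvl1: tbl 0x43, slot 16 ⇒ 0x46007 (P1/RW1/US1/PS0)
  lvl2: tbl 0x46, slot 4 ⇒ 0x4A007 (P1/RW1/US1/PS0)
  ⇒ phys 0x4A4E4  [3 reads]
#2 VA=0x60281B6B2 (w,user):
  lvl0: tbl 0x3F, slot 24 ⇒ 0x4C007 (P1/RW1/US1/PS0)
  lvl1: tbl 0x4C, slot 20 ⇒ 0x4E007 (P1/RW1/US1/PS0)
  lvl2: tbl 0x4E, slot 27 ⇒ 0x52005 (P1/RW0/US1/PS0)
  → PROTECTION_VIOLATION  (3 entries read)
#3 VA=0x1C10004E8 (r,kernel):
  lvl0: tbl 0x3F, slot 7 ⇒ 0x55007 (P1/RW1/US1/PS0)
  lvl1: tbl 0x55, slot 8 ⇒ 0x69006 (P0/RW1/US1/PS0)
  → PAGE_NOT_PRESENT  (2 entries read)
#4 VA=0x3020044E4 (r,kernel):
  TLB hit vpn=0x302004 → PA=0x4A4E4
#5 VA=0x283C0A83A (w,kernel):
  lvl0: tbl 0x3F, slot 10 ⇒ 0x56007 (P1/RW1/US1/PS0)
  lvl1: tbl 0x56, slot 30 ⇒ 0x58007 (P1/RW1/US1/PS0)
  lvl2: tbl 0x58, slot 10 ⇒ 0x5A005 (P1/RW0/US1/PS0)
  → PROTECTION_VIOLATION  (3 entries read)
#6 VA=0x82A00C52 (r,kernel):
  lvl0: tbl 0x3F, slot 2 ⇒ 0x5E007 (P1/RW1/US1/PS0)
  lvl1: tbl 0x5E, slot 21 ⇒ 0x25002 (P0/RW1/US0/PS0)
  → PAGE_NOT_PRESENT  (2 entries read)
#7 VA=0x34000019F (r,kernel):
  lvl0: tbl 0x3F, slot 13 ⇒ 0x60087 (P1/RW1/US1/PS1)
  ⇒ phys 0x6019F (huge @L0)  [1 reads]

Access #0 fault: NONE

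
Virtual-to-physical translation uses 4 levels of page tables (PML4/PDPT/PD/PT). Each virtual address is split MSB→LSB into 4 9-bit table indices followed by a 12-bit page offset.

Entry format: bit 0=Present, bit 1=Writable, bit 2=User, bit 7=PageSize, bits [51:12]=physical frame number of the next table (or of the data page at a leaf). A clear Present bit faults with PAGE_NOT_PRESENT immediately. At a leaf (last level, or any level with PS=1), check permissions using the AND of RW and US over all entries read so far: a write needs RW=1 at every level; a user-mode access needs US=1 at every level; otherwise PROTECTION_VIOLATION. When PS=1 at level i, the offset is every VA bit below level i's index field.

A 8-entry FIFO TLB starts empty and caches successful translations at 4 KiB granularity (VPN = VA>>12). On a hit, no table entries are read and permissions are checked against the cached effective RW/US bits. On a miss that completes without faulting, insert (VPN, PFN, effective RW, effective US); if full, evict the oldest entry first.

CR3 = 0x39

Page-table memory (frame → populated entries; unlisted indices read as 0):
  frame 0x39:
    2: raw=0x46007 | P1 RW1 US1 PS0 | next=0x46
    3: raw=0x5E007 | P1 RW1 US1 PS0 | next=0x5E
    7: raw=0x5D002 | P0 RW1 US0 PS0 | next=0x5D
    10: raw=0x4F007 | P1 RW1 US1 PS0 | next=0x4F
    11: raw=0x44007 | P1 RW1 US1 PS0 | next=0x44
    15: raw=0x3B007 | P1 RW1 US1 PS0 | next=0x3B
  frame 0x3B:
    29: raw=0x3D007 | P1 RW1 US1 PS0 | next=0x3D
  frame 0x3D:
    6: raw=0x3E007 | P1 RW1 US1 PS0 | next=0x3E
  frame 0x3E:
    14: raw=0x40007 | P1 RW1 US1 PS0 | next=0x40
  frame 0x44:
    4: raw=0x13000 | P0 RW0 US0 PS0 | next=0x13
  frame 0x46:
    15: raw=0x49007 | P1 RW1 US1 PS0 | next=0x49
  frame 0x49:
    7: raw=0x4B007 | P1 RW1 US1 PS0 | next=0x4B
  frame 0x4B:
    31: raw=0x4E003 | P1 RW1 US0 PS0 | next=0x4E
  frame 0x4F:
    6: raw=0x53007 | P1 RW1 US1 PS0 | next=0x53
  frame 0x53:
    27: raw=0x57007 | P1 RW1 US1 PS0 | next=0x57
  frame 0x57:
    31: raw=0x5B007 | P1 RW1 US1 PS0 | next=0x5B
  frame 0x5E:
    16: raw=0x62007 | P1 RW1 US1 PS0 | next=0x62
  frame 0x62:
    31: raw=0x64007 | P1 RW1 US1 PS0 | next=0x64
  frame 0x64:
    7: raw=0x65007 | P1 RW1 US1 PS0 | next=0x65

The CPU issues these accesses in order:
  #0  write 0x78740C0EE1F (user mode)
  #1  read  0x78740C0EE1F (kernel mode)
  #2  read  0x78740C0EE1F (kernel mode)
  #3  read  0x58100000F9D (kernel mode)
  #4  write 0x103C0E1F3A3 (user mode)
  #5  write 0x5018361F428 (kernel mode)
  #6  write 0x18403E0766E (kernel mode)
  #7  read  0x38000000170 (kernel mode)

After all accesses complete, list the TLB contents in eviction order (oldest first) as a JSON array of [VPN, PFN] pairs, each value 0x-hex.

Per-access translation:
#0 VA=0x78740C0EE1F (w,user):
  L0: frame=0x39 idx=15 entry=0x3B007 [P=1 RW=1 US=1 PS=0]
  L1: frame=0x3B idx=29 entry=0x3D007 [P=1 RW=1 US=1 PS=0]
  L2: frame=0x3D idx=6 entry=0x3E007 [P=1 RW=1 US=1 PS=0]
  L3: frame=0x3E idx=14 entry=0x40007 [P=1 RW=1 US=1 PS=0]
  ✓ 0x40E1F  — 4 lookups
#1 VA=0x78740C0EE1F (r,kernel):
  TLB hit vpn=0x78740C0E → PA=0x40E1F
#2 VA=0x78740C0EE1F (r,kernel):
  TLB hit vpn=0x78740C0E → PA=0x40E1F
#3 VA=0x58100000F9D (r,kernel):
  L0: frame=0x39 idx=11 entry=0x44007 [P=1 RW=1 US=1 PS=0]
  L1: frame=0x44 idx=4 entry=0x13000 [P=0 RW=0 US=0 PS=0]
  → PAGE_NOT_PRESENT  (2 entries read)
#4 VA=0x103C0E1F3A3 (w,user):
  L0: frame=0x39 idx=2 entry=0x46007 [P=1 RW=1 US=1 PS=0]
  L1: frame=0x46 idx=15 entry=0x49007 [P=1 RW=1 US=1 PS=0]
  L2: frame=0x49 idx=7 entry=0x4B007 [P=1 RW=1 US=1 PS=0]
  L3: frame=0x4B idx=31 entry=0x4E003 [P=1 RW=1 US=0 PS=0]
  → PROTECTION_VIOLATION  (4 entries read)
#5 VA=0x5018361F428 (w,kernel):
  L0: frame=0x39 idx=10 entry=0x4F007 [P=1 RW=1 US=1 PS=0]
  L1: frame=0x4F idx=6 entry=0x53007 [P=1 RW=1 US=1 PS=0]
  L2: frame=0x53 idx=27 entry=0x57007 [P=1 RW=1 US=1 PS=0]
  L3: frame=0x57 idx=31 entry=0x5B007 [P=1 RW=1 US=1 PS=0]
  ✓ 0x5B428  — 4 lookups
#6 VA=0x18403E0766E (w,kernel):
  L0: frame=0x39 idx=3 entry=0x5E007 [P=1 RW=1 US=1 PS=0]
  L1: frame=0x5E idx=16 entry=0x62007 [P=1 RW=1 US=1 PS=0]
  L2: frame=0x62 idx=31 entry=0x64007 [P=1 RW=1 US=1 PS=0]
  L3: frame=0x64 idx=7 entry=0x65007 [P=1 RW=1 US=1 PS=0]
  ✓ 0x6566E  — 4 lookups
#7 VA=0x38000000170 (r,kernel):
  L0: frame=0x39 idx=7 entry=0x5D002 [P=0 RW=1 US=0 PS=0]
  → PAGE_NOT_PRESENT  (1 entries read)

TLB: [["0x78740C0E", "0x40"], ["0x5018361F", "0x5B"], ["0x18403E07", "0x65"]]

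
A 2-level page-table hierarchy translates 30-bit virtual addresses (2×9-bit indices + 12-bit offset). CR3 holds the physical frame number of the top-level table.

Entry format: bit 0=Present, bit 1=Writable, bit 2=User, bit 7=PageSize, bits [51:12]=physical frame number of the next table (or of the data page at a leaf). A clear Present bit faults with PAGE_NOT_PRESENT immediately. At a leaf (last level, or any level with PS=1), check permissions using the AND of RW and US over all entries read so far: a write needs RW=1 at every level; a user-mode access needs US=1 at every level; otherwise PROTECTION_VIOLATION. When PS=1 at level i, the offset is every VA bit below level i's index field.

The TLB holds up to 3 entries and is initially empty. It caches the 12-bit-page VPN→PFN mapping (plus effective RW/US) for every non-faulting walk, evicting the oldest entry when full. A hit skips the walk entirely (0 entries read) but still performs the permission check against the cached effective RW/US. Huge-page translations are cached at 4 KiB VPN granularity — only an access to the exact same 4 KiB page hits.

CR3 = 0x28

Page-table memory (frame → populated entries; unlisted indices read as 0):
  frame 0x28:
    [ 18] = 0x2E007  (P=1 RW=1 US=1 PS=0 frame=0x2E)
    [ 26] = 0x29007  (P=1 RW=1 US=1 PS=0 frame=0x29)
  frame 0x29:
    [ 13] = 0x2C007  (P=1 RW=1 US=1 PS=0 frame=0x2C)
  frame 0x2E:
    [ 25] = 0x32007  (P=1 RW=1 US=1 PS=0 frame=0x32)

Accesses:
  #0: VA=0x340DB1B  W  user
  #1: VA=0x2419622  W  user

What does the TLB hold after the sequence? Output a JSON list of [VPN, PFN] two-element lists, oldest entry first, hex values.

Per-access translation:
#0 VA=0x340DB1B (w,user):
  L0 @0x28[26] → 0x29007  P=1,RW=1,US=1,PS=0
  L1 @0x29[13] → 0x2C007  P=1,RW=1,US=1,PS=0
  ✓ 0x2CB1B  — 2 lookups
#1 VA=0x2419622 (w,user):
  L0 @0x28[18] → 0x2E007  P=1,RW=1,US=1,PS=0
  L1 @0x2E[25] → 0x32007  P=1,RW=1,US=1,PS=0
  ✓ 0x32622  — 2 lookups

TLB: [["0x340D", "0x2C"], ["0x2419", "0x32"]]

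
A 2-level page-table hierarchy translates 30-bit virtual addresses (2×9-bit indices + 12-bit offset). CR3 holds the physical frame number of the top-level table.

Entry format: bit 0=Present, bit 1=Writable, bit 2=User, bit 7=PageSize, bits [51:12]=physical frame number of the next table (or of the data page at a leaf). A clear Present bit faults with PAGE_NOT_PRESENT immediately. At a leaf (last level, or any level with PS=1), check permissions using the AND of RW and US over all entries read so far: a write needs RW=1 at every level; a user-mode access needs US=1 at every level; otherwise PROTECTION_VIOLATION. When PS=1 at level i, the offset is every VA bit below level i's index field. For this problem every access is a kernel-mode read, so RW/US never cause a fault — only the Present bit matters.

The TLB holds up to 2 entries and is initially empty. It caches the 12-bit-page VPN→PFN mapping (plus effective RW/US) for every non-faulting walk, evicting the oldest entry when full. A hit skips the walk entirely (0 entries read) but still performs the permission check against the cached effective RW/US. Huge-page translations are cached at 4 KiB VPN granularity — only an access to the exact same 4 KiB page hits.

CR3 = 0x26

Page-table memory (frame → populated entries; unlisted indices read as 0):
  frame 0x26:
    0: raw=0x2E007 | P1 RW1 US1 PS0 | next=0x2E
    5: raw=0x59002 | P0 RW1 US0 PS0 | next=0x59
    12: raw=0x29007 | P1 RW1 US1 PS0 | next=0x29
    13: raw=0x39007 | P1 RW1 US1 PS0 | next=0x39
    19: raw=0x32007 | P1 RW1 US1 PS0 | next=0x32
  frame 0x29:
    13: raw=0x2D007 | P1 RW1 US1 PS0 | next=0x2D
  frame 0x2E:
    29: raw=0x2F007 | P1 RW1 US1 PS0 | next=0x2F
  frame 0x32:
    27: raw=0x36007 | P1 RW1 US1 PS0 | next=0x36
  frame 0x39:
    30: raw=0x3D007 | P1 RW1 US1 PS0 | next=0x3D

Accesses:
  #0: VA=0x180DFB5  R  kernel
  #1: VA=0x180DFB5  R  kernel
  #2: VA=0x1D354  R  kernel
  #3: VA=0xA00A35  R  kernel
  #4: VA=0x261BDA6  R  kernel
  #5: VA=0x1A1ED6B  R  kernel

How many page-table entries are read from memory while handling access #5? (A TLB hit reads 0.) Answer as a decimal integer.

Per-access translation:
#0 VA=0x180DFB5 (r,kernel):
  [0] read 0x26 idx=12: raw=0x29007 flags P=1 W=1 U=1 S=0
  [1] read 0x29 idx=13: raw=0x2D007 flags P=1 W=1 U=1 S=0
  ⇒ phys 0x2DFB5  [2 reads]
#1 VA=0x180DFB5 (r,kernel):
  TLB hit vpn=0x180D → PA=0x2DFB5
#2 VA=0x1D354 (r,kernel):
  [0] read 0x26 idx=0: raw=0x2E007 flags P=1 W=1 U=1 S=0
  [1] read 0x2E idx=29: raw=0x2F007 flags P=1 W=1 U=1 S=0
  ⇒ phys 0x2F354  [2 reads]
#3 VA=0xA00A35 (r,kernel):
  [0] read 0x26 idx=5: raw=0x59002 flags P=0 W=1 U=0 S=0
  → PAGE_NOT_PRESENT  (1 entries read)
#4 VA=0x261BDA6 (r,kernel):
  [0] read 0x26 idx=19: raw=0x32007 flags P=1 W=1 U=1 S=0
  [1] read 0x32 idx=27: raw=0x36007 flags P=1 W=1 U=1 S=0
  ⇒ phys 0x36DA6  [2 reads]
#5 VA=0x1A1ED6B (r,kernel):
  [0] read 0x26 idx=13: raw=0x39007 flags P=1 W=1 U=1 S=0
  [1] read 0x39 idx=30: raw=0x3D007 flags P=1 W=1 U=1 S=0
  ⇒ phys 0x3DD6B  [2 reads]

Entries read for #5: 2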